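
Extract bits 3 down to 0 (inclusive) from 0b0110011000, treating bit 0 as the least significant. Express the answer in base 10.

v = 0110011000
Shift right by 0: 0110011000
Mask low 4 bits: 1000 = 8

8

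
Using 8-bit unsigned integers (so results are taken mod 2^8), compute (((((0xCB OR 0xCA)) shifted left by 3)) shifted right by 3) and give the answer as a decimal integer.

0xCB = 11001011
0xCA = 11001010
→ OR → 11001011 = 203
→ shifted left by 3 (mod 2^8) → 01011000 = 88
→ shifted right by 3 → 00001011 = 11

11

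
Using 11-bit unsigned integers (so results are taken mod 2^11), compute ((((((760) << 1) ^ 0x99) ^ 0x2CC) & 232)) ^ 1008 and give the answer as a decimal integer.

848

760 = 01011111000
→ << 1 (mod 2^11) → 10111110000 = 1520
0x99 = 00010011001
→ ^ → 10101101001 = 1385
0x2CC = 01011001100
→ ^ → 11110100101 = 1957
232 = 00011101000
→ & → 00010100000 = 160
1008 = 01111110000
→ ^ → 01101010000 = 848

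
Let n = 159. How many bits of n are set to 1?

6

159 = 10011111
Count the 1s: 1 + 1 + 1 + 1 + 1 + 1 = 6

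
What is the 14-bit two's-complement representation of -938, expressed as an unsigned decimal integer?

15446

938 in 14 bits: 00001110101010
Invert: 11110001010101
Add 1:  11110001010110 = 15446
(Check: 2^14 - 938 = 16384 - 938 = 15446.)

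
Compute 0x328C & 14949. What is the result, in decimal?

12804

0x328C = 11001010001100
14949 = 11101001100101
AND → 11001000000100 = 12804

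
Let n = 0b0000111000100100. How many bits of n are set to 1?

n = 111000100100
Count the 1s: 1 + 1 + 1 + 1 + 1 = 5

5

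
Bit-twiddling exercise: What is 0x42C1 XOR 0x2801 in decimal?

27328

0x42C1 = 100001011000001
0x2801 = 010100000000001
XOR → 110101011000000 = 27328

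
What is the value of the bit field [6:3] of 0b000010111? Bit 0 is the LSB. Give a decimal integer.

v = 000010111
Shift right by 3: 000010
Mask low 4 bits: 0010 = 2

2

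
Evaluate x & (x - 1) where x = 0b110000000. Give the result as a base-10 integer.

x = 110000000 = 384
x - 1 = 101111111
AND   = 100000000 = 256
(x & (x - 1) clears the lowest set bit of x.)

256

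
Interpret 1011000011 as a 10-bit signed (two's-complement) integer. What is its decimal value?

pattern = 1011000011 (MSB is 1 ⇒ negative)
Invert: 0100111100, add 1 → 0100111101 = 317, so the value is -317.
(Equivalently: 707 - 2^10 = 707 - 1024 = -317.)

-317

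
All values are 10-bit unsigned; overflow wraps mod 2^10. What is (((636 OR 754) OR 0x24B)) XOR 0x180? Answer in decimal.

895

636 = 1001111100
754 = 1011110010
→ OR → 1011111110 = 766
0x24B = 1001001011
→ OR → 1011111111 = 767
0x180 = 0110000000
→ XOR → 1101111111 = 895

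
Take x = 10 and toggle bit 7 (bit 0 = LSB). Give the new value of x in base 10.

138

x = 00001010
bit 7 is currently 0; toggle it via x ^ (1 << 7) = x ^ 128
→ 10001010 = 138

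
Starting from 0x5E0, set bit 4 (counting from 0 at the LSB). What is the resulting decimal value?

1520

x = 000010111100000
bit 4 is currently 0; set it via x | (1 << 4) = x | 16
→ 000010111110000 = 1520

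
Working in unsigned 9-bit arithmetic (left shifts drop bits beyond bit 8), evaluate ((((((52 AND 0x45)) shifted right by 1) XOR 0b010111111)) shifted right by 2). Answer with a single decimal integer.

52 = 000110100
0x45 = 001000101
→ AND → 000000100 = 4
→ shifted right by 1 → 000000010 = 2
0b010111111 = 010111111
→ XOR → 010111101 = 189
→ shifted right by 2 → 000101111 = 47

47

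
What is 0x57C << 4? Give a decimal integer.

0x57C = 000010101111100
shift left by 4 → 101011111000000 = 22464
(equivalently, 1404 × 2^4 = 1404 × 16)

22464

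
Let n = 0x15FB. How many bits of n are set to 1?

10

0x15FB = 1010111111011
Count the 1s: 1 + 1 + 1 + 1 + 1 + 1 + 1 + 1 + 1 + 1 = 10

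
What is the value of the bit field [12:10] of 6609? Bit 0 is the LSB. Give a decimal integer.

6

v = 1100111010001
Shift right by 10: 110
Mask low 3 bits: 110 = 6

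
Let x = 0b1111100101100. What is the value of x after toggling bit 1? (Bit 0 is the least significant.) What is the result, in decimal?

x = 1111100101100
bit 1 is currently 0; toggle it via x ^ (1 << 1) = x ^ 2
→ 1111100101110 = 7982

7982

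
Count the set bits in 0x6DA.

7

0x6DA = 11011011010
Count the 1s: 1 + 1 + 1 + 1 + 1 + 1 + 1 = 7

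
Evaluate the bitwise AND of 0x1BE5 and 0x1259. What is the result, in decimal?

4673

0x1BE5 = 1101111100101
0x1259 = 1001001011001
AND → 1001001000001 = 4673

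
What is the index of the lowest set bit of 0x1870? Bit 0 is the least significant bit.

0x1870 = 1100001110000
Trailing zeros: 4, so the lowest set bit is bit 4 (value 16).

4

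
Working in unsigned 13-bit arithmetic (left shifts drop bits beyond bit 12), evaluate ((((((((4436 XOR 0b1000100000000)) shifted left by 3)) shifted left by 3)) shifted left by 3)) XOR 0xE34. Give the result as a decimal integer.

1588

4436 = 1000101010100
0b1000100000000 = 1000100000000
→ XOR → 0000001010100 = 84
→ shifted left by 3 (mod 2^13) → 0001010100000 = 672
→ shifted left by 3 (mod 2^13) → 1010100000000 = 5376
→ shifted left by 3 (mod 2^13) → 0100000000000 = 2048
0xE34 = 0111000110100
→ XOR → 0011000110100 = 1588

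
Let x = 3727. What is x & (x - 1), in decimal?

3726

x = 111010001111 = 3727
x - 1 = 111010001110
AND   = 111010001110 = 3726
(x & (x - 1) clears the lowest set bit of x.)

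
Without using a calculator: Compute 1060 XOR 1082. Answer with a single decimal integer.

1060 = 10000100100
1082 = 10000111010
XOR → 00000011110 = 30

30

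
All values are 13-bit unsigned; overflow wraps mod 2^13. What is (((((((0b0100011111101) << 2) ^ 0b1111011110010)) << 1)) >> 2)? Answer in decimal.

1667

0b0100011111101 = 0100011111101
→ << 2 (mod 2^13) → 0001111110100 = 1012
0b1111011110010 = 1111011110010
→ ^ → 1110100000110 = 7430
→ << 1 (mod 2^13) → 1101000001100 = 6668
→ >> 2 → 0011010000011 = 1667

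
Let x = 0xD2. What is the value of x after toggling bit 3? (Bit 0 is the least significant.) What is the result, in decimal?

x = 0011010010
bit 3 is currently 0; toggle it via x ^ (1 << 3) = x ^ 8
→ 0011011010 = 218

218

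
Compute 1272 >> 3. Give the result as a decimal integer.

159

1272 = 10011111000
shift right by 3 → 00010011111 = 159
(equivalently, floor(1272 / 8))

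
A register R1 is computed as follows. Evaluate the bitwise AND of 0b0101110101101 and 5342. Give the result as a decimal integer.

a = 0101110101101
5342 = 1010011011110
AND → 0000010001100 = 140

140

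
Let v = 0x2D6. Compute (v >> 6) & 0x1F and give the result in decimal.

11

v = 001011010110
Shift right by 6: 001011
Mask low 5 bits: 01011 = 11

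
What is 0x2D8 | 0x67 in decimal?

767

0x2D8 = 1011011000
0x67 = 0001100111
 OR → 1011111111 = 767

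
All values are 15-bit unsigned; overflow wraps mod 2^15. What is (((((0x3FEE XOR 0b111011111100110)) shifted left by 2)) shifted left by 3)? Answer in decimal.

256

0x3FEE = 011111111101110
0b111011111100110 = 111011111100110
→ XOR → 100100000001000 = 18440
→ shifted left by 2 (mod 2^15) → 010000000100000 = 8224
→ shifted left by 3 (mod 2^15) → 000000100000000 = 256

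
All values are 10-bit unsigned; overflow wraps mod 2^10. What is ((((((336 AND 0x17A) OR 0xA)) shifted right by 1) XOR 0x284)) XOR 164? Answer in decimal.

653

336 = 0101010000
0x17A = 0101111010
→ AND → 0101010000 = 336
0xA = 0000001010
→ OR → 0101011010 = 346
→ shifted right by 1 → 0010101101 = 173
0x284 = 1010000100
→ XOR → 1000101001 = 553
164 = 0010100100
→ XOR → 1010001101 = 653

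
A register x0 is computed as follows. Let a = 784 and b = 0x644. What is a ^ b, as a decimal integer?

784 = 01100010000
0x644 = 11001000100
XOR → 10101010100 = 1364

1364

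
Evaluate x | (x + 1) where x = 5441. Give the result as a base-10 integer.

x = 1010101000001 = 5441
x + 1 = 1010101000010
OR    = 1010101000011 = 5443
(x | (x + 1) sets the lowest cleared bit.)

5443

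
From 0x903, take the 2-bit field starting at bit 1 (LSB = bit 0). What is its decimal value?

v = 100100000011
Shift right by 1: 10010000001
Mask low 2 bits: 01 = 1

1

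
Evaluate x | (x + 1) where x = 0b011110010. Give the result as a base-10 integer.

x = 11110010 = 242
x + 1 = 11110011
OR    = 11110011 = 243
(x | (x + 1) sets the lowest cleared bit.)

243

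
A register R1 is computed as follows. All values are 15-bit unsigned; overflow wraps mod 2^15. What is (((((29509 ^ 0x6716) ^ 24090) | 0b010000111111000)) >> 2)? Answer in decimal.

29509 = 111001101000101
0x6716 = 110011100010110
→ ^ → 001010001010011 = 5203
24090 = 101111000011010
→ ^ → 100101001001001 = 19017
0b010000111111000 = 010000111111000
→ | → 110101111111001 = 27641
→ >> 2 → 001101011111110 = 6910

6910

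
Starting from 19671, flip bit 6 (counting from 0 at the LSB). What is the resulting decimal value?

x = 0100110011010111
bit 6 is currently 1; toggle it via x ^ (1 << 6) = x ^ 64
→ 0100110010010111 = 19607

19607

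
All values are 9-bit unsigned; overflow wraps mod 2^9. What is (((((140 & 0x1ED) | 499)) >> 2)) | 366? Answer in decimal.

140 = 010001100
0x1ED = 111101101
→ & → 010001100 = 140
499 = 111110011
→ | → 111111111 = 511
→ >> 2 → 001111111 = 127
366 = 101101110
→ | → 101111111 = 383

383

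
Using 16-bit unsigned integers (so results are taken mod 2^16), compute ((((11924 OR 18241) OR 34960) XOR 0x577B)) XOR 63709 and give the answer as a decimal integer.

16499

11924 = 0010111010010100
18241 = 0100011101000001
→ OR → 0110111111010101 = 28629
34960 = 1000100010010000
→ OR → 1110111111010101 = 61397
0x577B = 0101011101111011
→ XOR → 1011100010101110 = 47278
63709 = 1111100011011101
→ XOR → 0100000001110011 = 16499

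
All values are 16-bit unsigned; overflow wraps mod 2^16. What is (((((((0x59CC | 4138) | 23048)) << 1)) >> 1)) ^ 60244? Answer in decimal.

0x59CC = 0101100111001100
4138 = 0001000000101010
→ | → 0101100111101110 = 23022
23048 = 0101101000001000
→ | → 0101101111101110 = 23534
→ << 1 (mod 2^16) → 1011011111011100 = 47068
→ >> 1 → 0101101111101110 = 23534
60244 = 1110101101010100
→ ^ → 1011000010111010 = 45242

45242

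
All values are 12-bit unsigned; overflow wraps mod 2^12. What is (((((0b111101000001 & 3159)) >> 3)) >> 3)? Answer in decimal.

49

0b111101000001 = 111101000001
3159 = 110001010111
→ & → 110001000001 = 3137
→ >> 3 → 000110001000 = 392
→ >> 3 → 000000110001 = 49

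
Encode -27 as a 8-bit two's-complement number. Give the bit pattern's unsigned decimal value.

27 in 8 bits: 00011011
Invert: 11100100
Add 1:  11100101 = 229
(Check: 2^8 - 27 = 256 - 27 = 229.)

229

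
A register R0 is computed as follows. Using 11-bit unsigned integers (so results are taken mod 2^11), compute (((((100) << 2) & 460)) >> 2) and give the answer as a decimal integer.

100 = 00001100100
→ << 2 (mod 2^11) → 00110010000 = 400
460 = 00111001100
→ & → 00110000000 = 384
→ >> 2 → 00001100000 = 96

96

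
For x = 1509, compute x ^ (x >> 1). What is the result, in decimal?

1815

x = 10111100101 = 1509
x>>1 = 01011110010
XOR  = 11100010111 = 1815
(x ^ (x >> 1) gives the standard binary-reflected Gray code of x.)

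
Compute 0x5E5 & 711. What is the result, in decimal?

0x5E5 = 10111100101
711 = 01011000111
AND → 00011000101 = 197

197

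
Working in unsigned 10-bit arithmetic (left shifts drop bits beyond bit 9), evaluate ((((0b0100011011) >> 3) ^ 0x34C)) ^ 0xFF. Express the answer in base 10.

912

0b0100011011 = 0100011011
→ >> 3 → 0000100011 = 35
0x34C = 1101001100
→ ^ → 1101101111 = 879
0xFF = 0011111111
→ ^ → 1110010000 = 912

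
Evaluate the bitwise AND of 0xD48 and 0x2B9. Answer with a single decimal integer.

0xD48 = 110101001000
0x2B9 = 001010111001
AND → 000000001000 = 8

8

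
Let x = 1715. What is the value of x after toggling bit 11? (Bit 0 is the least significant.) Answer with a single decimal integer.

x = 011010110011
bit 11 is currently 0; toggle it via x ^ (1 << 11) = x ^ 2048
→ 111010110011 = 3763

3763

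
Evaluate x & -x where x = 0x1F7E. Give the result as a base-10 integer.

x = 1111101111110 = 8062
-x (two's complement) = …0000010000010
AND   = 0000000000010 = 2
(x & -x isolates the lowest set bit of x.)

2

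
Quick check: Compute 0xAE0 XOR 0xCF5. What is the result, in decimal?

0xAE0 = 101011100000
0xCF5 = 110011110101
XOR → 011000010101 = 1557

1557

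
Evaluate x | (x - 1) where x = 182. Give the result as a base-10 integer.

183

x = 10110110 = 182
x - 1 = 10110101
OR    = 10110111 = 183
(x | (x - 1) sets all bits below the lowest set bit.)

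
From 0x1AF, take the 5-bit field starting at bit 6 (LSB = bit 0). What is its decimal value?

v = 00110101111
Shift right by 6: 00110
Mask low 5 bits: 00110 = 6

6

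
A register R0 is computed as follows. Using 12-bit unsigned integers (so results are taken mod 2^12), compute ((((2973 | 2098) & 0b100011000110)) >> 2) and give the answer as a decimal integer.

545

2973 = 101110011101
2098 = 100000110010
→ | → 101110111111 = 3007
0b100011000110 = 100011000110
→ & → 100010000110 = 2182
→ >> 2 → 001000100001 = 545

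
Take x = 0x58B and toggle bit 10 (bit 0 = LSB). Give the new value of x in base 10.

395

x = 10110001011
bit 10 is currently 1; toggle it via x ^ (1 << 10) = x ^ 1024
→ 00110001011 = 395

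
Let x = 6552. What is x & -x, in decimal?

8

x = 1100110011000 = 6552
-x (two's complement) = …0011001101000
AND   = 0000000001000 = 8
(x & -x isolates the lowest set bit of x.)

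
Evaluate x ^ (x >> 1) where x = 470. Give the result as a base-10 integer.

x = 111010110 = 470
x>>1 = 011101011
XOR  = 100111101 = 317
(x ^ (x >> 1) gives the standard binary-reflected Gray code of x.)

317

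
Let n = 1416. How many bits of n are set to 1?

4

1416 = 10110001000
Count the 1s: 1 + 1 + 1 + 1 = 4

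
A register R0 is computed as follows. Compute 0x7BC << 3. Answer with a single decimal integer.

0x7BC = 00011110111100
shift left by 3 → 11110111100000 = 15840
(equivalently, 1980 × 2^3 = 1980 × 8)

15840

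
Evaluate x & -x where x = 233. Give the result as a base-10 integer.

1

x = 11101001 = 233
-x (two's complement) = …00010111
AND   = 00000001 = 1
(x & -x isolates the lowest set bit of x.)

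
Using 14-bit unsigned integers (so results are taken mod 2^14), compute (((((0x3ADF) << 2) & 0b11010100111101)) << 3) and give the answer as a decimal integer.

2528

0x3ADF = 11101011011111
→ << 2 (mod 2^14) → 10101101111100 = 11132
0b11010100111101 = 11010100111101
→ & → 10000100111100 = 8508
→ << 3 (mod 2^14) → 00100111100000 = 2528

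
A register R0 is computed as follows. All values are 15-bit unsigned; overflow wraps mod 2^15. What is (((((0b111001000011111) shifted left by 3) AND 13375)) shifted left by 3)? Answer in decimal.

448

0b111001000011111 = 111001000011111
→ shifted left by 3 (mod 2^15) → 001000011111000 = 4344
13375 = 011010000111111
→ AND → 001000000111000 = 4152
→ shifted left by 3 (mod 2^15) → 000000111000000 = 448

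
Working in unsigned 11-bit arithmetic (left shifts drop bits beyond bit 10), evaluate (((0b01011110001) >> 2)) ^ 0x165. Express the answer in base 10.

473

0b01011110001 = 01011110001
→ >> 2 → 00010111100 = 188
0x165 = 00101100101
→ ^ → 00111011001 = 473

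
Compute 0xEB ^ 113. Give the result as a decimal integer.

0xEB = 11101011
113 = 01110001
XOR → 10011010 = 154

154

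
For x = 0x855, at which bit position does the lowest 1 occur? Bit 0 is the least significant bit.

0x855 = 100001010101
Trailing zeros: 0, so the lowest set bit is bit 0 (value 1).

0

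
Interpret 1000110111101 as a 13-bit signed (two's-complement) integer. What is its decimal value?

pattern = 1000110111101 (MSB is 1 ⇒ negative)
Invert: 0111001000010, add 1 → 0111001000011 = 3651, so the value is -3651.
(Equivalently: 4541 - 2^13 = 4541 - 8192 = -3651.)

-3651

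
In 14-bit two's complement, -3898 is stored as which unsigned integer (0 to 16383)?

3898 in 14 bits: 00111100111010
Invert: 11000011000101
Add 1:  11000011000110 = 12486
(Check: 2^14 - 3898 = 16384 - 3898 = 12486.)

12486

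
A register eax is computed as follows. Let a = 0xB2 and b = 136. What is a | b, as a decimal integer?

0xB2 = 10110010
136 = 10001000
 OR → 10111010 = 186

186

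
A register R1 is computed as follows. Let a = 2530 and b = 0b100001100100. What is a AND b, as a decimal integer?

2144

2530 = 100111100010
b = 100001100100
AND → 100001100000 = 2144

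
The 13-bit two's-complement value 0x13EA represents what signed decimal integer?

pattern = 1001111101010 (MSB is 1 ⇒ negative)
Invert: 0110000010101, add 1 → 0110000010110 = 3094, so the value is -3094.
(Equivalently: 5098 - 2^13 = 5098 - 8192 = -3094.)

-3094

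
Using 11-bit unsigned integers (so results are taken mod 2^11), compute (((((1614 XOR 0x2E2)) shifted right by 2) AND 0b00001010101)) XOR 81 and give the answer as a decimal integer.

1614 = 11001001110
0x2E2 = 01011100010
→ XOR → 10010101100 = 1196
→ shifted right by 2 → 00100101011 = 299
0b00001010101 = 00001010101
→ AND → 00000000001 = 1
81 = 00001010001
→ XOR → 00001010000 = 80

80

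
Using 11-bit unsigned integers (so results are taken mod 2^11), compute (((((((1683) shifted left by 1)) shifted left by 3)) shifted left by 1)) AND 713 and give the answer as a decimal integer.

1683 = 11010010011
→ shifted left by 1 (mod 2^11) → 10100100110 = 1318
→ shifted left by 3 (mod 2^11) → 00100110000 = 304
→ shifted left by 1 (mod 2^11) → 01001100000 = 608
713 = 01011001001
→ AND → 01001000000 = 576

576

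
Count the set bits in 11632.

7

11632 = 10110101110000
Count the 1s: 1 + 1 + 1 + 1 + 1 + 1 + 1 = 7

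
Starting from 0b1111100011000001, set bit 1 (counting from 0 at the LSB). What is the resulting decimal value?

63683

x = 1111100011000001
bit 1 is currently 0; set it via x | (1 << 1) = x | 2
→ 1111100011000011 = 63683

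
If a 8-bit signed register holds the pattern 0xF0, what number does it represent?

-16

pattern = 11110000 (MSB is 1 ⇒ negative)
Invert: 00001111, add 1 → 00010000 = 16, so the value is -16.
(Equivalently: 240 - 2^8 = 240 - 256 = -16.)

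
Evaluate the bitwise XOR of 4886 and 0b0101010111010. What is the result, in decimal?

6572

4886 = 1001100010110
b = 0101010111010
XOR → 1100110101100 = 6572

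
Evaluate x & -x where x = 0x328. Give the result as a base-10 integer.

x = 1100101000 = 808
-x (two's complement) = …0011011000
AND   = 0000001000 = 8
(x & -x isolates the lowest set bit of x.)

8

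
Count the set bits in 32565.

32565 = 111111100110101
Count the 1s: 1 + 1 + 1 + 1 + 1 + 1 + 1 + 1 + 1 + 1 + 1 = 11

11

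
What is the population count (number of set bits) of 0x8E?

4

0x8E = 10001110
Count the 1s: 1 + 1 + 1 + 1 = 4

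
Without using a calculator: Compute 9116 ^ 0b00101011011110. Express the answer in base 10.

9116 = 10001110011100
b = 00101011011110
XOR → 10100101000010 = 10562

10562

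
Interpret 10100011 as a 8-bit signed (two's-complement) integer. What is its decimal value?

-93

pattern = 10100011 (MSB is 1 ⇒ negative)
Invert: 01011100, add 1 → 01011101 = 93, so the value is -93.
(Equivalently: 163 - 2^8 = 163 - 256 = -93.)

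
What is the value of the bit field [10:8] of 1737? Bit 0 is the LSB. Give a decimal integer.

6

v = 011011001001
Shift right by 8: 0110
Mask low 3 bits: 110 = 6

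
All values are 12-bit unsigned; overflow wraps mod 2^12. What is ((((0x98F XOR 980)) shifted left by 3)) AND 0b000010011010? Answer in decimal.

152

0x98F = 100110001111
980 = 001111010100
→ XOR → 101001011011 = 2651
→ shifted left by 3 (mod 2^12) → 001011011000 = 728
0b000010011010 = 000010011010
→ AND → 000010011000 = 152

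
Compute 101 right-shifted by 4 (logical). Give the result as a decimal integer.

101 = 1100101
shift right by 4 → 0000110 = 6
(equivalently, floor(101 / 16))

6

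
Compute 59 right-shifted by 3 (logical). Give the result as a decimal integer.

7

59 = 111011
shift right by 3 → 000111 = 7
(equivalently, floor(59 / 8))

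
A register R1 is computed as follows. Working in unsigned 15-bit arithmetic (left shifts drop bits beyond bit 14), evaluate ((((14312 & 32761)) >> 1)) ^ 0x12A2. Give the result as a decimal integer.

2390

14312 = 011011111101000
32761 = 111111111111001
→ & → 011011111101000 = 14312
→ >> 1 → 001101111110100 = 7156
0x12A2 = 001001010100010
→ ^ → 000100101010110 = 2390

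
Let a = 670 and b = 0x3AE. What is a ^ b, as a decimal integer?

670 = 1010011110
0x3AE = 1110101110
XOR → 0100110000 = 304

304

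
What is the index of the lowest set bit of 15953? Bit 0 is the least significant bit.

15953 = 11111001010001
Trailing zeros: 0, so the lowest set bit is bit 0 (value 1).

0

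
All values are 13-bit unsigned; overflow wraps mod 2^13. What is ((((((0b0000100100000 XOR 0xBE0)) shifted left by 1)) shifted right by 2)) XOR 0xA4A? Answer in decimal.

0b0000100100000 = 0000100100000
0xBE0 = 0101111100000
→ XOR → 0101011000000 = 2752
→ shifted left by 1 (mod 2^13) → 1010110000000 = 5504
→ shifted right by 2 → 0010101100000 = 1376
0xA4A = 0101001001010
→ XOR → 0111100101010 = 3882

3882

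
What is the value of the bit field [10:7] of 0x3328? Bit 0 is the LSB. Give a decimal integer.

6

v = 011001100101000
Shift right by 7: 01100110
Mask low 4 bits: 0110 = 6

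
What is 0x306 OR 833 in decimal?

839

0x306 = 1100000110
833 = 1101000001
 OR → 1101000111 = 839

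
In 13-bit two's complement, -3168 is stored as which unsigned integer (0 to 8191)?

5024

3168 in 13 bits: 0110001100000
Invert: 1001110011111
Add 1:  1001110100000 = 5024
(Check: 2^13 - 3168 = 8192 - 3168 = 5024.)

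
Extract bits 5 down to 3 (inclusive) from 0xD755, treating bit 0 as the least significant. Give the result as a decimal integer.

2

v = 1101011101010101
Shift right by 3: 1101011101010
Mask low 3 bits: 010 = 2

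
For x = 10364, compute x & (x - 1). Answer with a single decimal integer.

10360

x = 10100001111100 = 10364
x - 1 = 10100001111011
AND   = 10100001111000 = 10360
(x & (x - 1) clears the lowest set bit of x.)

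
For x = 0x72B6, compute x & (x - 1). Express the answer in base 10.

x = 111001010110110 = 29366
x - 1 = 111001010110101
AND   = 111001010110100 = 29364
(x & (x - 1) clears the lowest set bit of x.)

29364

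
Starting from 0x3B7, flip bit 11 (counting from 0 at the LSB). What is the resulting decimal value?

2999

x = 001110110111
bit 11 is currently 0; toggle it via x ^ (1 << 11) = x ^ 2048
→ 101110110111 = 2999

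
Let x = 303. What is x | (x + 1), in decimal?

x = 100101111 = 303
x + 1 = 100110000
OR    = 100111111 = 319
(x | (x + 1) sets the lowest cleared bit.)

319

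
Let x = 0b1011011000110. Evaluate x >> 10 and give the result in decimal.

5

x = 1011011000110
shift right by 10 → 0000000000101 = 5
(equivalently, floor(5830 / 1024))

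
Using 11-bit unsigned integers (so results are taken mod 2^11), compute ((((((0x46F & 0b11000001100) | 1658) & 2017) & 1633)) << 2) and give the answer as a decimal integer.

384

0x46F = 10001101111
0b11000001100 = 11000001100
→ & → 10000001100 = 1036
1658 = 11001111010
→ | → 11001111110 = 1662
2017 = 11111100001
→ & → 11001100000 = 1632
1633 = 11001100001
→ & → 11001100000 = 1632
→ << 2 (mod 2^11) → 00110000000 = 384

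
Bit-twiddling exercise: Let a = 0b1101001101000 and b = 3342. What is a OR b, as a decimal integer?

a = 1101001101000
3342 = 0110100001110
 OR → 1111101101110 = 8046

8046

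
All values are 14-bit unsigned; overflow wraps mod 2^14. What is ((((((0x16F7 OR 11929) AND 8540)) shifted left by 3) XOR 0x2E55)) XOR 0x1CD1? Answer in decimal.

0x16F7 = 01011011110111
11929 = 10111010011001
→ OR → 11111011111111 = 16127
8540 = 10000101011100
→ AND → 10000001011100 = 8284
→ shifted left by 3 (mod 2^14) → 00001011100000 = 736
0x2E55 = 10111001010101
→ XOR → 10110010110101 = 11445
0x1CD1 = 01110011010001
→ XOR → 11000001100100 = 12388

12388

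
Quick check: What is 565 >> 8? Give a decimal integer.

565 = 1000110101
shift right by 8 → 0000000010 = 2
(equivalently, floor(565 / 256))

2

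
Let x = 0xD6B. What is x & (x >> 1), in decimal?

1057

x = 110101101011 = 3435
x>>1 = 011010110101
AND  = 010000100001 = 1057
(x & (x >> 1) has a 1 wherever x has two consecutive 1 bits.)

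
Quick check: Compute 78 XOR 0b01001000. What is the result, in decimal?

6

78 = 1001110
b = 1001000
XOR → 0000110 = 6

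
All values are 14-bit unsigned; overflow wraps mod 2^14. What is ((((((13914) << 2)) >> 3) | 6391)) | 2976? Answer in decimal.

13914 = 11011001011010
→ << 2 (mod 2^14) → 01100101101000 = 6504
→ >> 3 → 00001100101101 = 813
6391 = 01100011110111
→ | → 01101111111111 = 7167
2976 = 00101110100000
→ | → 01101111111111 = 7167

7167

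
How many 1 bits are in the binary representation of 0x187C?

0x187C = 1100001111100
Count the 1s: 1 + 1 + 1 + 1 + 1 + 1 + 1 = 7

7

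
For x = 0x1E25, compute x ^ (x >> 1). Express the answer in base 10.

4407

x = 1111000100101 = 7717
x>>1 = 0111100010010
XOR  = 1000100110111 = 4407
(x ^ (x >> 1) gives the standard binary-reflected Gray code of x.)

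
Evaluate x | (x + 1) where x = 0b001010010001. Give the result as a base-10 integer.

659

x = 1010010001 = 657
x + 1 = 1010010010
OR    = 1010010011 = 659
(x | (x + 1) sets the lowest cleared bit.)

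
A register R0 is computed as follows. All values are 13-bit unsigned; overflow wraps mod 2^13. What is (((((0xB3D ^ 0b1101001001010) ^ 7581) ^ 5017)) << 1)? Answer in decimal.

7910

0xB3D = 0101100111101
0b1101001001010 = 1101001001010
→ ^ → 1000101110111 = 4471
7581 = 1110110011101
→ ^ → 0110011101010 = 3306
5017 = 1001110011001
→ ^ → 1111101110011 = 8051
→ << 1 (mod 2^13) → 1111011100110 = 7910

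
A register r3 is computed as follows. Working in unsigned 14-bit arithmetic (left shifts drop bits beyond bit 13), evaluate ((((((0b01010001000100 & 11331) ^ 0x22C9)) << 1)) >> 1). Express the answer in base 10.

0b01010001000100 = 01010001000100
11331 = 10110001000011
→ & → 00010001000000 = 1088
0x22C9 = 10001011001001
→ ^ → 10011010001001 = 9865
→ << 1 (mod 2^14) → 00110100010010 = 3346
→ >> 1 → 00011010001001 = 1673

1673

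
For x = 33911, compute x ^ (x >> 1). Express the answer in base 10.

50764

x = 1000010001110111 = 33911
x>>1 = 0100001000111011
XOR  = 1100011001001100 = 50764
(x ^ (x >> 1) gives the standard binary-reflected Gray code of x.)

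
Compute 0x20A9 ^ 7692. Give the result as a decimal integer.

16037

0x20A9 = 10000010101001
7692 = 01111000001100
XOR → 11111010100101 = 16037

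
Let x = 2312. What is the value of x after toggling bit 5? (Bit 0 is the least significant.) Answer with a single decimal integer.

2344

x = 100100001000
bit 5 is currently 0; toggle it via x ^ (1 << 5) = x ^ 32
→ 100100101000 = 2344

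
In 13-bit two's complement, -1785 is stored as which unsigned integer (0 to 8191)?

1785 in 13 bits: 0011011111001
Invert: 1100100000110
Add 1:  1100100000111 = 6407
(Check: 2^13 - 1785 = 8192 - 1785 = 6407.)

6407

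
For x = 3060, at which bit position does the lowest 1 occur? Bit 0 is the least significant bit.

3060 = 101111110100
Trailing zeros: 2, so the lowest set bit is bit 2 (value 4).

2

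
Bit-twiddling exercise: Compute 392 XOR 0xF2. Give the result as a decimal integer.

392 = 110001000
0xF2 = 011110010
XOR → 101111010 = 378

378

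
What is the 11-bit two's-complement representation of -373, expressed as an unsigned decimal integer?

373 in 11 bits: 00101110101
Invert: 11010001010
Add 1:  11010001011 = 1675
(Check: 2^11 - 373 = 2048 - 373 = 1675.)

1675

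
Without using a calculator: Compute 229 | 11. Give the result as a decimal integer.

229 = 11100101
11 = 00001011
 OR → 11101111 = 239

239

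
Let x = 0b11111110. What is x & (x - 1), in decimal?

252

x = 11111110 = 254
x - 1 = 11111101
AND   = 11111100 = 252
(x & (x - 1) clears the lowest set bit of x.)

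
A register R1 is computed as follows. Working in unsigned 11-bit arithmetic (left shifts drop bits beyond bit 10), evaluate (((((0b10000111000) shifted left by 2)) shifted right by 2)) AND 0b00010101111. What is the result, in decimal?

40

0b10000111000 = 10000111000
→ shifted left by 2 (mod 2^11) → 00011100000 = 224
→ shifted right by 2 → 00000111000 = 56
0b00010101111 = 00010101111
→ AND → 00000101000 = 40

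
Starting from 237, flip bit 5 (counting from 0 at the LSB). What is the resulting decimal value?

x = 011101101
bit 5 is currently 1; toggle it via x ^ (1 << 5) = x ^ 32
→ 011001101 = 205

205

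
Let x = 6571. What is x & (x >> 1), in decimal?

x = 1100110101011 = 6571
x>>1 = 0110011010101
AND  = 0100010000001 = 2177
(x & (x >> 1) has a 1 wherever x has two consecutive 1 bits.)

2177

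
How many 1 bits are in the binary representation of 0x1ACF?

9

0x1ACF = 1101011001111
Count the 1s: 1 + 1 + 1 + 1 + 1 + 1 + 1 + 1 + 1 = 9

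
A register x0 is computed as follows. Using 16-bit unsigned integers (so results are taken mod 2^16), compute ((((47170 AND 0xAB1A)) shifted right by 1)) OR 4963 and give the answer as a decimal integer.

47170 = 1011100001000010
0xAB1A = 1010101100011010
→ AND → 1010100000000010 = 43010
→ shifted right by 1 → 0101010000000001 = 21505
4963 = 0001001101100011
→ OR → 0101011101100011 = 22371

22371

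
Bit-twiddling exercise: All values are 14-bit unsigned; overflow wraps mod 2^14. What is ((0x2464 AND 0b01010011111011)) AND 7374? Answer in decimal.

0x2464 = 10010001100100
0b01010011111011 = 01010011111011
→ AND → 00010001100000 = 1120
7374 = 01110011001110
→ AND → 00010001000000 = 1088

1088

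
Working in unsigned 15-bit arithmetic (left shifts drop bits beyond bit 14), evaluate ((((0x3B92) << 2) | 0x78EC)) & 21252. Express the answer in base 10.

0x3B92 = 011101110010010
→ << 2 (mod 2^15) → 110111001001000 = 28232
0x78EC = 111100011101100
→ | → 111111011101100 = 32492
21252 = 101001100000100
→ & → 101001000000100 = 20996

20996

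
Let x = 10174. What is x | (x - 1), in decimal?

10175

x = 10011110111110 = 10174
x - 1 = 10011110111101
OR    = 10011110111111 = 10175
(x | (x - 1) sets all bits below the lowest set bit.)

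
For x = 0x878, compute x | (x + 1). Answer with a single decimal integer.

2169

x = 100001111000 = 2168
x + 1 = 100001111001
OR    = 100001111001 = 2169
(x | (x + 1) sets the lowest cleared bit.)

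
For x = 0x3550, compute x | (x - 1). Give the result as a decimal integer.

x = 11010101010000 = 13648
x - 1 = 11010101001111
OR    = 11010101011111 = 13663
(x | (x - 1) sets all bits below the lowest set bit.)

13663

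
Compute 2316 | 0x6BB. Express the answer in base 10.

4031

2316 = 100100001100
0x6BB = 011010111011
 OR → 111110111111 = 4031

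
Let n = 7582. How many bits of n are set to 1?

7582 = 1110110011110
Count the 1s: 1 + 1 + 1 + 1 + 1 + 1 + 1 + 1 + 1 = 9

9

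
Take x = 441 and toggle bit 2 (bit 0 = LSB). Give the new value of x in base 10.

445

x = 000110111001
bit 2 is currently 0; toggle it via x ^ (1 << 2) = x ^ 4
→ 000110111101 = 445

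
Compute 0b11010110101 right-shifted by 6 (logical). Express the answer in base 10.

x = 11010110101
shift right by 6 → 00000011010 = 26
(equivalently, floor(1717 / 64))

26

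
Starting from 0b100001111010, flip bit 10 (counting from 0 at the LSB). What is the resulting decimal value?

3194

x = 100001111010
bit 10 is currently 0; toggle it via x ^ (1 << 10) = x ^ 1024
→ 110001111010 = 3194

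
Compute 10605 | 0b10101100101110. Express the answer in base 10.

11119

10605 = 10100101101101
b = 10101100101110
 OR → 10101101101111 = 11119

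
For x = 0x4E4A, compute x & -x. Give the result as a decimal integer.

x = 100111001001010 = 20042
-x (two's complement) = …011000110110110
AND   = 000000000000010 = 2
(x & -x isolates the lowest set bit of x.)

2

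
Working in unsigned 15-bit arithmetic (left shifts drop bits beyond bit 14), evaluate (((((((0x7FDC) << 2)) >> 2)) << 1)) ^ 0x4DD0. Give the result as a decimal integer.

29288

0x7FDC = 111111111011100
→ << 2 (mod 2^15) → 111111101110000 = 32624
→ >> 2 → 001111111011100 = 8156
→ << 1 (mod 2^15) → 011111110111000 = 16312
0x4DD0 = 100110111010000
→ ^ → 111001001101000 = 29288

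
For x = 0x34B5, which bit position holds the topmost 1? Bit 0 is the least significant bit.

0x34B5 = 11010010110101
The topmost 1 is at position 13 (since 2^13 = 8192 ≤ 13493 < 16384).

13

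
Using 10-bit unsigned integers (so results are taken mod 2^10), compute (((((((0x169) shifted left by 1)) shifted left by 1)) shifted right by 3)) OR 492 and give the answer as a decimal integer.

508

0x169 = 0101101001
→ shifted left by 1 (mod 2^10) → 1011010010 = 722
→ shifted left by 1 (mod 2^10) → 0110100100 = 420
→ shifted right by 3 → 0000110100 = 52
492 = 0111101100
→ OR → 0111111100 = 508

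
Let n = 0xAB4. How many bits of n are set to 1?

0xAB4 = 101010110100
Count the 1s: 1 + 1 + 1 + 1 + 1 + 1 = 6

6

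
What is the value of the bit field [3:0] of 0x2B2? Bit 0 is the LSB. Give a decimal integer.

v = 1010110010
Shift right by 0: 1010110010
Mask low 4 bits: 0010 = 2

2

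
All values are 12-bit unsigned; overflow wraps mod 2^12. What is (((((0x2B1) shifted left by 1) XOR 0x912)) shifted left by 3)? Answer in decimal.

896

0x2B1 = 001010110001
→ shifted left by 1 (mod 2^12) → 010101100010 = 1378
0x912 = 100100010010
→ XOR → 110001110000 = 3184
→ shifted left by 3 (mod 2^12) → 001110000000 = 896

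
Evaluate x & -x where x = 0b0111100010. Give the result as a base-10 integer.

x = 111100010 = 482
-x (two's complement) = …000011110
AND   = 000000010 = 2
(x & -x isolates the lowest set bit of x.)

2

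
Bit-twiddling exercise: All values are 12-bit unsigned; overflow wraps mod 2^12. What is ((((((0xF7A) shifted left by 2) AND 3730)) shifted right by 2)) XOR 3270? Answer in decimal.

4070

0xF7A = 111101111010
→ shifted left by 2 (mod 2^12) → 110111101000 = 3560
3730 = 111010010010
→ AND → 110010000000 = 3200
→ shifted right by 2 → 001100100000 = 800
3270 = 110011000110
→ XOR → 111111100110 = 4070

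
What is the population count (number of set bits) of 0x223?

4

0x223 = 1000100011
Count the 1s: 1 + 1 + 1 + 1 = 4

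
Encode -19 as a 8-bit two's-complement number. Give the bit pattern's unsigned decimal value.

237

19 in 8 bits: 00010011
Invert: 11101100
Add 1:  11101101 = 237
(Check: 2^8 - 19 = 256 - 19 = 237.)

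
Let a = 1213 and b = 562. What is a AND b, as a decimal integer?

1213 = 10010111101
562 = 01000110010
AND → 00000110000 = 48

48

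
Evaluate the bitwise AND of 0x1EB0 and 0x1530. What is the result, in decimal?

0x1EB0 = 1111010110000
0x1530 = 1010100110000
AND → 1010000110000 = 5168

5168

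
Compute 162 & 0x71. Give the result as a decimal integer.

32

162 = 10100010
0x71 = 01110001
AND → 00100000 = 32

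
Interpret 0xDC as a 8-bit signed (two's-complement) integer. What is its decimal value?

pattern = 11011100 (MSB is 1 ⇒ negative)
Invert: 00100011, add 1 → 00100100 = 36, so the value is -36.
(Equivalently: 220 - 2^8 = 220 - 256 = -36.)

-36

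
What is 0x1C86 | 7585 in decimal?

7591

0x1C86 = 1110010000110
7585 = 1110110100001
 OR → 1110110100111 = 7591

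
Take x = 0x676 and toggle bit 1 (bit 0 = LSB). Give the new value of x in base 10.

1652

x = 011001110110
bit 1 is currently 1; toggle it via x ^ (1 << 1) = x ^ 2
→ 011001110100 = 1652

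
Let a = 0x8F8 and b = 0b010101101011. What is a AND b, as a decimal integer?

0x8F8 = 100011111000
b = 010101101011
AND → 000001101000 = 104

104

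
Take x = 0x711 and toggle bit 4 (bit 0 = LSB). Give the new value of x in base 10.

x = 011100010001
bit 4 is currently 1; toggle it via x ^ (1 << 4) = x ^ 16
→ 011100000001 = 1793

1793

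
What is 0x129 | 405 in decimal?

0x129 = 100101001
405 = 110010101
 OR → 110111101 = 445

445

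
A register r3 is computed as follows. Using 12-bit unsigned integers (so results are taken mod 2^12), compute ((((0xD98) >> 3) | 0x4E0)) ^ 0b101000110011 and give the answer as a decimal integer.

0xD98 = 110110011000
→ >> 3 → 000110110011 = 435
0x4E0 = 010011100000
→ | → 010111110011 = 1523
0b101000110011 = 101000110011
→ ^ → 111111000000 = 4032

4032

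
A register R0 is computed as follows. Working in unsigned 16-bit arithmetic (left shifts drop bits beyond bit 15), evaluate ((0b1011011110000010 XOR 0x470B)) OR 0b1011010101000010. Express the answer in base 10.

62923

0b1011011110000010 = 1011011110000010
0x470B = 0100011100001011
→ XOR → 1111000010001001 = 61577
0b1011010101000010 = 1011010101000010
→ OR → 1111010111001011 = 62923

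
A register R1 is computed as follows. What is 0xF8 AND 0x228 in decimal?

0xF8 = 0011111000
0x228 = 1000101000
AND → 0000101000 = 40

40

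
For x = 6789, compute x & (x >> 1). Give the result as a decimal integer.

x = 1101010000101 = 6789
x>>1 = 0110101000010
AND  = 0100000000000 = 2048
(x & (x >> 1) has a 1 wherever x has two consecutive 1 bits.)

2048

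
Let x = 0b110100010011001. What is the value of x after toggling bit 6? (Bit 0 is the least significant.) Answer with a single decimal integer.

x = 110100010011001
bit 6 is currently 0; toggle it via x ^ (1 << 6) = x ^ 64
→ 110100011011001 = 26841

26841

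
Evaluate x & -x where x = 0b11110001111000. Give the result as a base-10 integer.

8

x = 11110001111000 = 15480
-x (two's complement) = …00001110001000
AND   = 00000000001000 = 8
(x & -x isolates the lowest set bit of x.)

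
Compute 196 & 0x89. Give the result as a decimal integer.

196 = 11000100
0x89 = 10001001
AND → 10000000 = 128

128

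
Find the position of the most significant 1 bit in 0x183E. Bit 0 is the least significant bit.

0x183E = 1100000111110
The topmost 1 is at position 12 (since 2^12 = 4096 ≤ 6206 < 8192).

12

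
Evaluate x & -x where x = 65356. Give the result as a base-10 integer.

4

x = 1111111101001100 = 65356
-x (two's complement) = …0000000010110100
AND   = 0000000000000100 = 4
(x & -x isolates the lowest set bit of x.)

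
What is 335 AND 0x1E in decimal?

335 = 101001111
0x1E = 000011110
AND → 000001110 = 14

14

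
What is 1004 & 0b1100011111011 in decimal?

1004 = 0001111101100
b = 1100011111011
AND → 0000011101000 = 232

232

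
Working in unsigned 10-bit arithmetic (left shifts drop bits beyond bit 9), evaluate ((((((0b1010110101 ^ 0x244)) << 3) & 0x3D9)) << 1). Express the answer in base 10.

0b1010110101 = 1010110101
0x244 = 1001000100
→ ^ → 0011110001 = 241
→ << 3 (mod 2^10) → 1110001000 = 904
0x3D9 = 1111011001
→ & → 1110001000 = 904
→ << 1 (mod 2^10) → 1100010000 = 784

784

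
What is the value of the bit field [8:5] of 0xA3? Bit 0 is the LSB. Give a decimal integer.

v = 000010100011
Shift right by 5: 0000101
Mask low 4 bits: 0101 = 5

5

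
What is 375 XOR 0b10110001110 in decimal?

1273

375 = 00101110111
b = 10110001110
XOR → 10011111001 = 1273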